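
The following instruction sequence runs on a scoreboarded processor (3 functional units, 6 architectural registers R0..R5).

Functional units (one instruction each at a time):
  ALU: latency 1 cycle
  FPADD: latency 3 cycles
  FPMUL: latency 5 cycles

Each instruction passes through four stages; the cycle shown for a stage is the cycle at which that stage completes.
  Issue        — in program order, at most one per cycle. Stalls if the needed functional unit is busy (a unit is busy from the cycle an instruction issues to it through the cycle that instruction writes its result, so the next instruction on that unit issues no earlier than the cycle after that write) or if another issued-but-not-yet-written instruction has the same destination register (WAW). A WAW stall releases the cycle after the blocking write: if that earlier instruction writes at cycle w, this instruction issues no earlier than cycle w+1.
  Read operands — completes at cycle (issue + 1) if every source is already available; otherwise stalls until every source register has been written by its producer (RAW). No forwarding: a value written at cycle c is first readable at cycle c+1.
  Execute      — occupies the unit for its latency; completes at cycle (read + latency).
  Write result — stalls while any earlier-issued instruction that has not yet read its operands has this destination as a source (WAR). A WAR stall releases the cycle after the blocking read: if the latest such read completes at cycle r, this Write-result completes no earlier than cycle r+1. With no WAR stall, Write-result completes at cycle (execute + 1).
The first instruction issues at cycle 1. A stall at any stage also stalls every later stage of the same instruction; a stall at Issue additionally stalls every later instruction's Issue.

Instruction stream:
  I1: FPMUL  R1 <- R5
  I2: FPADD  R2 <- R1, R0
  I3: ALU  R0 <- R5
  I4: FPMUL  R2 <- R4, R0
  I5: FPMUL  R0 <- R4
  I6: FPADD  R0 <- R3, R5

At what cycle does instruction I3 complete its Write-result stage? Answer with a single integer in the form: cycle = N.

cycle = 10

  I1 | 1 | 2 | 7 | 8
  I2 | 2 | 9 | 12 | 13   RAW R1: wait I1 write@8
  I3 | 3 | 4 | 5 | 10   WAR R0: wait I2 read@9
  I4 | 14 | 15 | 20 | 21   WAW R2: wait I2 write@13
  I5 | 22 | 23 | 28 | 29   struct: FPMUL busy until I4 writes@21
  I6 | 30 | 31 | 34 | 35   WAW R0: wait I5 write@29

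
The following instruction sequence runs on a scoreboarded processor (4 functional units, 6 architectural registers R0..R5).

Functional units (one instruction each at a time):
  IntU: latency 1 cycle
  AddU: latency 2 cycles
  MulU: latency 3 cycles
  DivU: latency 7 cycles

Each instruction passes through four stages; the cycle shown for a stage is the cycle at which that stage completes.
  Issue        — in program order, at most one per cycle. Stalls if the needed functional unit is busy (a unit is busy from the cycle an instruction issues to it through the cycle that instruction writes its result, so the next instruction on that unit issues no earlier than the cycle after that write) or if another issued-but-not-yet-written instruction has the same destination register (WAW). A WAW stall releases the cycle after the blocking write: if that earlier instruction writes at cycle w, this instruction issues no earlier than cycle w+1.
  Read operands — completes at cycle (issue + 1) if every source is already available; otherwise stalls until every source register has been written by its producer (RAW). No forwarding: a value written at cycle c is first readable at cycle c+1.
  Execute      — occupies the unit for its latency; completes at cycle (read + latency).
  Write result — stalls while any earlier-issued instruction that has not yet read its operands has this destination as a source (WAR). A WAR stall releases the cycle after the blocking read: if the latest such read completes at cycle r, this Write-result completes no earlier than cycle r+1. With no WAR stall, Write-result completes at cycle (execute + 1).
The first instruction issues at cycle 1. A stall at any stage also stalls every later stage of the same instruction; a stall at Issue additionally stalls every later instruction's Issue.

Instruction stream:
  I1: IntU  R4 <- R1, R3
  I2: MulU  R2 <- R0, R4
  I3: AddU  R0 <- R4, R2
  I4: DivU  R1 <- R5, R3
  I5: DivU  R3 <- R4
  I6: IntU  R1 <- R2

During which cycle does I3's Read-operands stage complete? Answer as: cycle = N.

  I1 | 1 | 2 | 3 | 4
  I2 | 2 | 5 | 8 | 9   RAW R4: wait I1 write@4
  I3 | 3 | 10 | 12 | 13   RAW R2: wait I2 write@9
  I4 | 4 | 5 | 12 | 13
  I5 | 14 | 15 | 22 | 23   struct: DivU busy until I4 writes@13
  I6 | 15 | 16 | 17 | 18

cycle = 10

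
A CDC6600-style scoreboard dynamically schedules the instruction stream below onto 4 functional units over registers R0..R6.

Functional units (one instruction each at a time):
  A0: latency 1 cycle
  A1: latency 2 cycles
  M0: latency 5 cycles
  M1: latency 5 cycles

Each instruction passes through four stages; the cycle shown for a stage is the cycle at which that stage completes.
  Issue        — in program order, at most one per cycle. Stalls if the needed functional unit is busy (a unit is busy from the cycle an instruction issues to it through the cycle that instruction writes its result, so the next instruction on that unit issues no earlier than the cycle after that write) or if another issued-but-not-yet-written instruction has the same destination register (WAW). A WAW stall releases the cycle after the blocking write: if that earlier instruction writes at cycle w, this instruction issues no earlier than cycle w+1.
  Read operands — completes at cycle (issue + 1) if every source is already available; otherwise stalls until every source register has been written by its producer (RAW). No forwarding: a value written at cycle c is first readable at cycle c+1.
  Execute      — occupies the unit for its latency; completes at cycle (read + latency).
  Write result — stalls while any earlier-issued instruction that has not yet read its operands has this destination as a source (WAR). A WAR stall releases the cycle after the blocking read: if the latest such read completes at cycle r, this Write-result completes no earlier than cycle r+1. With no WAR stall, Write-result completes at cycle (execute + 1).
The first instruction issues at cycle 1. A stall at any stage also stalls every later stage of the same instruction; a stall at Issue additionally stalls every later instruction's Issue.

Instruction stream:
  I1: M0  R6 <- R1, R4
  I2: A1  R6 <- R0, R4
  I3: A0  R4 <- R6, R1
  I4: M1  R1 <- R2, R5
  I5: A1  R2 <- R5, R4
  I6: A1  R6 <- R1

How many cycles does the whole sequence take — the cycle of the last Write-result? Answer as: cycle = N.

cycle = 25

[1] issue I1 (M0)
[2] I1 read-ops
[7] I1 finished on M0
[8] I1→R6
[9] issue I2 (A1)
[10] I2 read-ops, issue I3 (A0)
[11] issue I4 (M1)
[12] I2 finished on A1, I4 read-ops
[13] I2→R6
[14] I3 read-ops, issue I5 (A1)
[15] I3 finished on A0
[16] I3→R4
[17] I4 finished on M1, I5 read-ops
[18] I4→R1
[19] I5 finished on A1
[20] I5→R2
[21] issue I6 (A1)
[22] I6 read-ops
[24] I6 finished on A1
[25] I6→R6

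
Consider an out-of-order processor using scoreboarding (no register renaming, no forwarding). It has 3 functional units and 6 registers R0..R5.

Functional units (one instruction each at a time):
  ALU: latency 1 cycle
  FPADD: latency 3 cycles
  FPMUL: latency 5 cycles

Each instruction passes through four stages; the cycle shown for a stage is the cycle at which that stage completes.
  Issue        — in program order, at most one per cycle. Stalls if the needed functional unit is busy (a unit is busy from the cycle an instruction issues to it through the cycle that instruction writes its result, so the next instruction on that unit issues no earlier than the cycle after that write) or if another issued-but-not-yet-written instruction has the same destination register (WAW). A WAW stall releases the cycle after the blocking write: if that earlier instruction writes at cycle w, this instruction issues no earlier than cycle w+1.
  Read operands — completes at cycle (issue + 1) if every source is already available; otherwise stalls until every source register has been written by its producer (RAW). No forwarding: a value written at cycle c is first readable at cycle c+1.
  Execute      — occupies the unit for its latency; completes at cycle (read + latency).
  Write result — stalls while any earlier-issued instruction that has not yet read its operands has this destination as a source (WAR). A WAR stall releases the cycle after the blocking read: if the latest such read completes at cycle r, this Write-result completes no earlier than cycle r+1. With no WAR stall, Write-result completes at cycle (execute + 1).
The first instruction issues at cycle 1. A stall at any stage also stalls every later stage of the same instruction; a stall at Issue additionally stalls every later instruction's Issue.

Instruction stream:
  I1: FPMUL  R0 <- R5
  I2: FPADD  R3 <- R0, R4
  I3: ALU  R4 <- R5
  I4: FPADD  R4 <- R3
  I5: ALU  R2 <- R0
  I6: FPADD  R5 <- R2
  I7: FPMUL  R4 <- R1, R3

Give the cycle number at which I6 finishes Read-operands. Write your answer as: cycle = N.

cycle = 21

t=1  I1 issues→FPMUL
t=2  I1 reads; I2 issues→FPADD
t=3  I3 issues→ALU
t=4  I3 reads
t=5  I3 exec-done
t=7  I1 exec-done
t=8  I1 writes R0
t=9  I2 reads
t=10  I3 writes R4
t=12  I2 exec-done
t=13  I2 writes R3
t=14  I4 issues→FPADD
t=15  I4 reads; I5 issues→ALU
t=16  I5 reads
t=17  I5 exec-done
t=18  I4 exec-done; I5 writes R2
t=19  I4 writes R4
t=20  I6 issues→FPADD
t=21  I6 reads; I7 issues→FPMUL
t=22  I7 reads
t=24  I6 exec-done
t=25  I6 writes R5
t=27  I7 exec-done
t=28  I7 writes R4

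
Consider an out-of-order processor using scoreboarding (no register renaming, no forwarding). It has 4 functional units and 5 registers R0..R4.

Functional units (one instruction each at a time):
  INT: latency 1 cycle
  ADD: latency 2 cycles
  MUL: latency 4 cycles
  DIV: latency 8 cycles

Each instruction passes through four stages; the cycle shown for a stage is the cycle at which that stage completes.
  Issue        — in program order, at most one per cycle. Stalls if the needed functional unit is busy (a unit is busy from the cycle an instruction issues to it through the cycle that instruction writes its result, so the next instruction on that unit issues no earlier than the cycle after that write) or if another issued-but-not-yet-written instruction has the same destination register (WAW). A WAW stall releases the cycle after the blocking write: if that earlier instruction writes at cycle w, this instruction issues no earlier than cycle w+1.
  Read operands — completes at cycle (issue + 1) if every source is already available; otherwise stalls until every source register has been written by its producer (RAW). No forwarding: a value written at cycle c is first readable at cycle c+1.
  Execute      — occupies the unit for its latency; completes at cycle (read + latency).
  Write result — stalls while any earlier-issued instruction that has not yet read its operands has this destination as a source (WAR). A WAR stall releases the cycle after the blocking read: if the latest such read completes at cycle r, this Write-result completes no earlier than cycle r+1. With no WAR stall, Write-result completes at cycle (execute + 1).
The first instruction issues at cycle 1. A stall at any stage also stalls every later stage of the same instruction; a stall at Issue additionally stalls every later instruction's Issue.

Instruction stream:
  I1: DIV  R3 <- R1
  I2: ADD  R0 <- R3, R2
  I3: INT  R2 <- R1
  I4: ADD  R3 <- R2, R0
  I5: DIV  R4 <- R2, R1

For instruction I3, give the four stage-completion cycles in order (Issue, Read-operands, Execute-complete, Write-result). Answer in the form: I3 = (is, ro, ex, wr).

I3 = (3, 4, 5, 13)

cycle 1: I1→DIV
cycle 2: I1 RO · I2→ADD
cycle 3: I3→INT
cycle 4: I3 RO
cycle 5: I3 EX
cycle 10: I1 EX
cycle 11: I1 WR R3
cycle 12: I2 RO
cycle 13: I3 WR R2
cycle 14: I2 EX
cycle 15: I2 WR R0
cycle 16: I4→ADD
cycle 17: I4 RO · I5→DIV
cycle 18: I5 RO
cycle 19: I4 EX
cycle 20: I4 WR R3
cycle 26: I5 EX
cycle 27: I5 WR R4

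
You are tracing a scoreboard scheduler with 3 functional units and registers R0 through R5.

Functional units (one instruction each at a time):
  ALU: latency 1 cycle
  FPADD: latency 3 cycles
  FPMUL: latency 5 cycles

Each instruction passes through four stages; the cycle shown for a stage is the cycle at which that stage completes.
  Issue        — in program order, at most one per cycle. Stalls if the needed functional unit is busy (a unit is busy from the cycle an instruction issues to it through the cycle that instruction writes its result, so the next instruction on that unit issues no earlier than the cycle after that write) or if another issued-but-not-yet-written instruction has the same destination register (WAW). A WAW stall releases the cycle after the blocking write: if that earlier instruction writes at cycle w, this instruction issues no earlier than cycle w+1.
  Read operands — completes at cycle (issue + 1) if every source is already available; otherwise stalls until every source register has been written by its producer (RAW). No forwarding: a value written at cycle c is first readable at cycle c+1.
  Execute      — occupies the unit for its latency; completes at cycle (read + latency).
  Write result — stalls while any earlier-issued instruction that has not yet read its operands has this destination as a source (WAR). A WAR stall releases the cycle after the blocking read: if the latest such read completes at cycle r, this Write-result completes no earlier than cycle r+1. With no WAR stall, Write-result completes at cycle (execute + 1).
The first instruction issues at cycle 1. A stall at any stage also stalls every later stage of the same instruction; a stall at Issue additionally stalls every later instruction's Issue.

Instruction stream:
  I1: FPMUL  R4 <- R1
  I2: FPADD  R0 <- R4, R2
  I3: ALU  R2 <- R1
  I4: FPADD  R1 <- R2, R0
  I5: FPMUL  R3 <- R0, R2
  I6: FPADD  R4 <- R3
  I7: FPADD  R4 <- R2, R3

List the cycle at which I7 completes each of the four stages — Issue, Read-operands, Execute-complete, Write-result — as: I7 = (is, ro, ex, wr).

I7 = (28, 29, 32, 33)

I1  is:1  ro:2  ex:7  wr:8
I2  is:2  ro:9  ex:12  wr:13  — RAW R4: wait I1 write@8
I3  is:3  ro:4  ex:5  wr:10  — WAR R2: wait I2 read@9
I4  is:14  ro:15  ex:18  wr:19  — struct: FPADD busy until I2 writes@13
I5  is:15  ro:16  ex:21  wr:22
I6  is:20  ro:23  ex:26  wr:27  — struct: FPADD busy until I4 writes@19, RAW R3: wait I5 write@22
I7  is:28  ro:29  ex:32  wr:33  — struct: FPADD busy until I6 writes@27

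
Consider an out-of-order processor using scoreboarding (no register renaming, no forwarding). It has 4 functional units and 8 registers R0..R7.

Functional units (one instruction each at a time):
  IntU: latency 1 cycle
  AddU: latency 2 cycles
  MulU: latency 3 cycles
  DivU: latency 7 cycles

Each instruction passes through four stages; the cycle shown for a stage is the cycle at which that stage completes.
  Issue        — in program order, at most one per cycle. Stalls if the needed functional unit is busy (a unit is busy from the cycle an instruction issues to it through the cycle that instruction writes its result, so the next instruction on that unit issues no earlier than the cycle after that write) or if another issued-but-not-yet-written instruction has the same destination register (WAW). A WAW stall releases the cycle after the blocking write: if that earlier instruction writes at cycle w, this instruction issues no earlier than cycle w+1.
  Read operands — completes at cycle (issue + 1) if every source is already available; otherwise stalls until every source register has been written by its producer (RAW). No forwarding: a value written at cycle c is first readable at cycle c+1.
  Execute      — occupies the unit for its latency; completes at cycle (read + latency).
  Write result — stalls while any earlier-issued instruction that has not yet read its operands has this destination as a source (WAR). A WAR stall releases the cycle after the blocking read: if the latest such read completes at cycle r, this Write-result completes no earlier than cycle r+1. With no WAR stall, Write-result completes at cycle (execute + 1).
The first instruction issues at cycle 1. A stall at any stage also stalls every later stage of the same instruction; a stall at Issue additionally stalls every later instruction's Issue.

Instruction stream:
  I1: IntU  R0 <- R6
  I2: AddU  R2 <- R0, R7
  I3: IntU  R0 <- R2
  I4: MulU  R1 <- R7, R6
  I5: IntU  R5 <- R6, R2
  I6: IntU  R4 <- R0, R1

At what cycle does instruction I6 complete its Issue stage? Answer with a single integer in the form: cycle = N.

cycle 1: I1 issues→IntU
cycle 2: I1 reads; I2 issues→AddU
cycle 3: I1 exec-done
cycle 4: I1 writes R0
cycle 5: I2 reads; I3 issues→IntU
cycle 6: I4 issues→MulU
cycle 7: I2 exec-done; I4 reads
cycle 8: I2 writes R2
cycle 9: I3 reads
cycle 10: I3 exec-done; I4 exec-done
cycle 11: I3 writes R0; I4 writes R1
cycle 12: I5 issues→IntU
cycle 13: I5 reads
cycle 14: I5 exec-done
cycle 15: I5 writes R5
cycle 16: I6 issues→IntU
cycle 17: I6 reads
cycle 18: I6 exec-done
cycle 19: I6 writes R4

cycle = 16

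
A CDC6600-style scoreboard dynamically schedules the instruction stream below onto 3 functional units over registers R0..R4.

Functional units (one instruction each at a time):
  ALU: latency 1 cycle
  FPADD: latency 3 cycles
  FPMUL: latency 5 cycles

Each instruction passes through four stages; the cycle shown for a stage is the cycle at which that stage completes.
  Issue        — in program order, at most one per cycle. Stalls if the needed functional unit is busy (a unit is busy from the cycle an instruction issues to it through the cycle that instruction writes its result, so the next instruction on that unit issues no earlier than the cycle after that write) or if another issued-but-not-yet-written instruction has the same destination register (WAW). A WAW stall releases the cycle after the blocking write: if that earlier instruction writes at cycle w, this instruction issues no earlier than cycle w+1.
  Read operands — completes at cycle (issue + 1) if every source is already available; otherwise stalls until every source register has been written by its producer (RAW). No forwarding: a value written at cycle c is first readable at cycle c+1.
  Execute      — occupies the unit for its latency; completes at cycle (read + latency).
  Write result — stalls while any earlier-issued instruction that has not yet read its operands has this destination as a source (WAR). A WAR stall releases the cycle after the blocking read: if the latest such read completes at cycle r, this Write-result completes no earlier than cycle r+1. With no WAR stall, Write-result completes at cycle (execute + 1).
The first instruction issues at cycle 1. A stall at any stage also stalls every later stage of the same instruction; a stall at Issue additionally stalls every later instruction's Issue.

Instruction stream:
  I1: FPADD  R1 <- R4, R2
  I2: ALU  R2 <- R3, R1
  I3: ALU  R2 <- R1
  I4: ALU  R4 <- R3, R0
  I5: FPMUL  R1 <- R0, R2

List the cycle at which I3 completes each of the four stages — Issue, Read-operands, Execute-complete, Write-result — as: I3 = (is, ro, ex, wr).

I3 = (10, 11, 12, 13)

  I1 | 1 | 2 | 5 | 6
  I2 | 2 | 7 | 8 | 9   RAW R1: wait I1 write@6
  I3 | 10 | 11 | 12 | 13   struct: ALU busy until I2 writes@9
  I4 | 14 | 15 | 16 | 17   struct: ALU busy until I3 writes@13
  I5 | 15 | 16 | 21 | 22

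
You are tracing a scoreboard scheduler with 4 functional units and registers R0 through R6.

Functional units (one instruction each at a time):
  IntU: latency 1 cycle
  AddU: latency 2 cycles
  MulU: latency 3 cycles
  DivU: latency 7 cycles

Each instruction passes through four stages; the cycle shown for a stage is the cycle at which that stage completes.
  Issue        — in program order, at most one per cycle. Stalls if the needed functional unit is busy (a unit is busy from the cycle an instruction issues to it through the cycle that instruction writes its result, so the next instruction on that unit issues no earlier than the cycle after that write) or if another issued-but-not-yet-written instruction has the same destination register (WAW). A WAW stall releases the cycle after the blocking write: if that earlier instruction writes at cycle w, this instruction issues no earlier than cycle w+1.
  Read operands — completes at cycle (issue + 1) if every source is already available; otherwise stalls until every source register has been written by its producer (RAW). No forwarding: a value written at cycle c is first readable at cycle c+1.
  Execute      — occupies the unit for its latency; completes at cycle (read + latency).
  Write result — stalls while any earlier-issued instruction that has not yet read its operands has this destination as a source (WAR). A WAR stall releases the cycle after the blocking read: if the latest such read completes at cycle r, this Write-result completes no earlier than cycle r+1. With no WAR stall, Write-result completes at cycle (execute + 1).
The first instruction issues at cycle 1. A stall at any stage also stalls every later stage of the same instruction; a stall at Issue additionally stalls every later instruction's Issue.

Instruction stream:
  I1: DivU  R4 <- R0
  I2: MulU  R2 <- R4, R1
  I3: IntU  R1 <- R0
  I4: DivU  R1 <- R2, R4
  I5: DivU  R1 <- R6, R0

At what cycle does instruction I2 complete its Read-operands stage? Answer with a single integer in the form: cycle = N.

cycle = 11

c1: I1→DivU
c2: I1 RO; I2→MulU
c3: I3→IntU
c4: I3 RO
c5: I3 EX
c9: I1 EX
c10: I1 WR R4
c11: I2 RO
c12: I3 WR R1
c13: I4→DivU
c14: I2 EX
c15: I2 WR R2
c16: I4 RO
c23: I4 EX
c24: I4 WR R1
c25: I5→DivU
c26: I5 RO
c33: I5 EX
c34: I5 WR R1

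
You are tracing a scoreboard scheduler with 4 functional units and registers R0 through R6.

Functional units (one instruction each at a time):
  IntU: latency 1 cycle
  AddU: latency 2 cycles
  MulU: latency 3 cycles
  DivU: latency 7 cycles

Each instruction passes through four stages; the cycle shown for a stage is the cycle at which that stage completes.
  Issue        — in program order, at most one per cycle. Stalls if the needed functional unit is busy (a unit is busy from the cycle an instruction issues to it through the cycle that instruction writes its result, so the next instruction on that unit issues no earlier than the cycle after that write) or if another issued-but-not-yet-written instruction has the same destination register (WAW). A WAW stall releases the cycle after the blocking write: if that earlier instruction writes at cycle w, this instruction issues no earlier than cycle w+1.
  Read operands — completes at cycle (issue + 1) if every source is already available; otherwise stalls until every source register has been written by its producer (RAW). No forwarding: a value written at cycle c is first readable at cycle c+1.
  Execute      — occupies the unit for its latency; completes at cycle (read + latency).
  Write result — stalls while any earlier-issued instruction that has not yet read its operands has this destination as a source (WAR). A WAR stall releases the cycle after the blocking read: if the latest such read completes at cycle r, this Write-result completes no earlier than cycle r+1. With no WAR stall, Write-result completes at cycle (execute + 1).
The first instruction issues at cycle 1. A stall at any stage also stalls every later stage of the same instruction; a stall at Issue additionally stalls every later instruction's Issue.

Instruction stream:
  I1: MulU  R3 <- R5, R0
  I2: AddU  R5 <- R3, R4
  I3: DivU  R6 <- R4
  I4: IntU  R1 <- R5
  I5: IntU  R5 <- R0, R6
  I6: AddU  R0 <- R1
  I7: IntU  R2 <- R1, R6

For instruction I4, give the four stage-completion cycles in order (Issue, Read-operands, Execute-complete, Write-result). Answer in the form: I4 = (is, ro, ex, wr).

I1  is:1  ro:2  ex:5  wr:6
I2  is:2  ro:7  ex:9  wr:10  — RAW R3: wait I1 write@6
I3  is:3  ro:4  ex:11  wr:12
I4  is:4  ro:11  ex:12  wr:13  — RAW R5: wait I2 write@10
I5  is:14  ro:15  ex:16  wr:17  — struct: IntU busy until I4 writes@13
I6  is:15  ro:16  ex:18  wr:19
I7  is:18  ro:19  ex:20  wr:21  — struct: IntU busy until I5 writes@17

I4 = (4, 11, 12, 13)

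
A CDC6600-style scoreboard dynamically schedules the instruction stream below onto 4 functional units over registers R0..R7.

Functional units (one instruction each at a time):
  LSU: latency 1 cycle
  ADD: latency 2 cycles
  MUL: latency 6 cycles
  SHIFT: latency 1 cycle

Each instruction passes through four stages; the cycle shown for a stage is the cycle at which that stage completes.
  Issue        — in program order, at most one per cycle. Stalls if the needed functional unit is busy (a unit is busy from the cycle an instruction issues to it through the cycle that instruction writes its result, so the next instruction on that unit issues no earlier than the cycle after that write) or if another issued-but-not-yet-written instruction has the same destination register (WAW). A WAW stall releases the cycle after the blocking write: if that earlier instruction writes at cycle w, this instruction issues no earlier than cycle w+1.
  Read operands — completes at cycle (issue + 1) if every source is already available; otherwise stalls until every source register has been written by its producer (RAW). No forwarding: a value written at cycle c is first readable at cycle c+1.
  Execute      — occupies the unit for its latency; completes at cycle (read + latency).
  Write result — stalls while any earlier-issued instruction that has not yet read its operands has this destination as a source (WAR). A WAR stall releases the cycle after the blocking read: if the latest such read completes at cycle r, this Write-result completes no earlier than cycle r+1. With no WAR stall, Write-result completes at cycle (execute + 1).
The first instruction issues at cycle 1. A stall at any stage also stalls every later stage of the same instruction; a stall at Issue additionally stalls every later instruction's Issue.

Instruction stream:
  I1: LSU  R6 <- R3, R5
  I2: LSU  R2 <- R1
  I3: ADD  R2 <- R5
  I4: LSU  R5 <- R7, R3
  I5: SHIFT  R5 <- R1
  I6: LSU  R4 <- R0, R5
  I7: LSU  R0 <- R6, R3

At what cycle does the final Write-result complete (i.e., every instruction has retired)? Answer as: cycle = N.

cycle = 24

I1 -> (1, 2, 3, 4)
I2 -> (5, 6, 7, 8)  // struct: LSU busy until I1 writes@4
I3 -> (9, 10, 12, 13)  // WAW R2: wait I2 write@8
I4 -> (10, 11, 12, 13)
I5 -> (14, 15, 16, 17)  // WAW R5: wait I4 write@13
I6 -> (15, 18, 19, 20)  // RAW R5: wait I5 write@17
I7 -> (21, 22, 23, 24)  // struct: LSU busy until I6 writes@20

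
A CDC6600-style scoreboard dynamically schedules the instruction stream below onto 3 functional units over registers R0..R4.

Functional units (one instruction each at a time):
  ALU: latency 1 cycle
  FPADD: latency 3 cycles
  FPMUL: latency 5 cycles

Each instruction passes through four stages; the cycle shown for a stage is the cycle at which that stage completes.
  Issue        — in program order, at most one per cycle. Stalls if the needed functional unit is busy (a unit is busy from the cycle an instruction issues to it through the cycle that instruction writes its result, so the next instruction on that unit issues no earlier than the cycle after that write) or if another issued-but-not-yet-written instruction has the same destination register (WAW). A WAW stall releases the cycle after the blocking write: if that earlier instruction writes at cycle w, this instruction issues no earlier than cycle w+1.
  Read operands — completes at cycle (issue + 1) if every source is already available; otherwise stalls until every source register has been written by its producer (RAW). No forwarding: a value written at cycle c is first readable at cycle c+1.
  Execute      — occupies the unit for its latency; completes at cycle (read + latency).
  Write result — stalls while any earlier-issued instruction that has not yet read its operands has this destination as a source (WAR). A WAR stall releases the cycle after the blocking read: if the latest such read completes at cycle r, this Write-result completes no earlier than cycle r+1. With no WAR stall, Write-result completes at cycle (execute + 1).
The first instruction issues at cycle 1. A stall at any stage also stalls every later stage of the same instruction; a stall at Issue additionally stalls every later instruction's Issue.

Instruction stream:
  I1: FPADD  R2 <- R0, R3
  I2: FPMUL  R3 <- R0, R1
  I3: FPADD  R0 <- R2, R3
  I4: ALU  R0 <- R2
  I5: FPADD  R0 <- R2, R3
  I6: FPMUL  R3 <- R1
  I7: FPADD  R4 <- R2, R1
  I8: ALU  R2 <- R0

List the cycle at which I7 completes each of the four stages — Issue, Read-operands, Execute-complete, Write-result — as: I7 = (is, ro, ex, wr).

I7 = (25, 26, 29, 30)

[I1] 1/2/5/6
[I2] 2/3/8/9
[I3] 7/10/13/14  (struct: FPADD busy until I1 writes@6; RAW R3: wait I2 write@9)
[I4] 15/16/17/18  (WAW R0: wait I3 write@14)
[I5] 19/20/23/24  (WAW R0: wait I4 write@18)
[I6] 20/21/26/27
[I7] 25/26/29/30  (struct: FPADD busy until I5 writes@24)
[I8] 26/27/28/29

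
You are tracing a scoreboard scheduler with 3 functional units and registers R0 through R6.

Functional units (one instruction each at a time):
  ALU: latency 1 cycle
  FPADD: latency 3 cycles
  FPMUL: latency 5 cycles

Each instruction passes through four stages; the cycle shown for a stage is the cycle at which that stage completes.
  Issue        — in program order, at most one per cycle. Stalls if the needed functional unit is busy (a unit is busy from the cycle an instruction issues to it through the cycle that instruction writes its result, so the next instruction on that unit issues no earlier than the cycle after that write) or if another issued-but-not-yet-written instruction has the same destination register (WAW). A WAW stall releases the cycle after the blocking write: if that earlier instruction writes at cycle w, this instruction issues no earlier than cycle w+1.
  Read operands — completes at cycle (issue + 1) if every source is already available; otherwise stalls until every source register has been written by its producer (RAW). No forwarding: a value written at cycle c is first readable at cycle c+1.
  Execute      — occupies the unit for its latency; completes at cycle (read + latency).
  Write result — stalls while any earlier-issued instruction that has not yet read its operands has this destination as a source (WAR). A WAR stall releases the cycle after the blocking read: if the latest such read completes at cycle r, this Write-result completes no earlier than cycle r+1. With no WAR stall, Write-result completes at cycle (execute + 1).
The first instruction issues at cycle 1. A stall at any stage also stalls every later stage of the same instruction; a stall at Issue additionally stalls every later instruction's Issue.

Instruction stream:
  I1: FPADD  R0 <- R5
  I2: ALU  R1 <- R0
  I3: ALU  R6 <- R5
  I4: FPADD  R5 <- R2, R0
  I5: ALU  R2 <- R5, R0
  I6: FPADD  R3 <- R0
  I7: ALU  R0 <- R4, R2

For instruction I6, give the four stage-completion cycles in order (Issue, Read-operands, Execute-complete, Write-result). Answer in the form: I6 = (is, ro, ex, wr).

[1] I1 issues→FPADD
[2] I1 reads, I2 issues→ALU
[5] I1 exec-done
[6] I1 writes R0
[7] I2 reads
[8] I2 exec-done
[9] I2 writes R1
[10] I3 issues→ALU
[11] I3 reads, I4 issues→FPADD
[12] I3 exec-done, I4 reads
[13] I3 writes R6
[14] I5 issues→ALU
[15] I4 exec-done
[16] I4 writes R5
[17] I5 reads, I6 issues→FPADD
[18] I5 exec-done, I6 reads
[19] I5 writes R2
[20] I7 issues→ALU
[21] I6 exec-done, I7 reads
[22] I6 writes R3, I7 exec-done
[23] I7 writes R0

I6 = (17, 18, 21, 22)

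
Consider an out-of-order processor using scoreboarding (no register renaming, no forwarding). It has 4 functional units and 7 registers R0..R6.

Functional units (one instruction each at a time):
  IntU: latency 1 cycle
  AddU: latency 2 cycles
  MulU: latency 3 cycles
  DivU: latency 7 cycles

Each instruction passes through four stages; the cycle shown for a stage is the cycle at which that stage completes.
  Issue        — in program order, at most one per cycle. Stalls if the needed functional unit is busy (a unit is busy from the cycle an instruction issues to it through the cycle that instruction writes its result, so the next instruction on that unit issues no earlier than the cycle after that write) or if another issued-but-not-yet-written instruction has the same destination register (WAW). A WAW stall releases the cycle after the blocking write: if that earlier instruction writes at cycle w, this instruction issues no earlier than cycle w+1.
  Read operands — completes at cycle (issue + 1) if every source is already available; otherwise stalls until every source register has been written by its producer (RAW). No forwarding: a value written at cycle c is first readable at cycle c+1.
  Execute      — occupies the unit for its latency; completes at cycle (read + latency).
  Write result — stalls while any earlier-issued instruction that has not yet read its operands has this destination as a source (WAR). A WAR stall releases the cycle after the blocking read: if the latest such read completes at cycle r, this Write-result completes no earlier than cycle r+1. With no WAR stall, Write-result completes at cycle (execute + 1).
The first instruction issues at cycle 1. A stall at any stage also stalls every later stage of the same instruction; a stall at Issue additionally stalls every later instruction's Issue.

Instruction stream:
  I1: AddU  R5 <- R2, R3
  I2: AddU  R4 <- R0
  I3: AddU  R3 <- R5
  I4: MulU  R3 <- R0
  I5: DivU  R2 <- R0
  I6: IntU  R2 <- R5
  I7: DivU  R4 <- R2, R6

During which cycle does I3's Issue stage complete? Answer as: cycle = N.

cycle = 11

cycle 1: issue I1 (AddU)
cycle 2: I1 read-ops
cycle 4: I1 finished on AddU
cycle 5: I1→R5
cycle 6: issue I2 (AddU)
cycle 7: I2 read-ops
cycle 9: I2 finished on AddU
cycle 10: I2→R4
cycle 11: issue I3 (AddU)
cycle 12: I3 read-ops
cycle 14: I3 finished on AddU
cycle 15: I3→R3
cycle 16: issue I4 (MulU)
cycle 17: I4 read-ops; issue I5 (DivU)
cycle 18: I5 read-ops
cycle 20: I4 finished on MulU
cycle 21: I4→R3
cycle 25: I5 finished on DivU
cycle 26: I5→R2
cycle 27: issue I6 (IntU)
cycle 28: I6 read-ops; issue I7 (DivU)
cycle 29: I6 finished on IntU
cycle 30: I6→R2
cycle 31: I7 read-ops
cycle 38: I7 finished on DivU
cycle 39: I7→R4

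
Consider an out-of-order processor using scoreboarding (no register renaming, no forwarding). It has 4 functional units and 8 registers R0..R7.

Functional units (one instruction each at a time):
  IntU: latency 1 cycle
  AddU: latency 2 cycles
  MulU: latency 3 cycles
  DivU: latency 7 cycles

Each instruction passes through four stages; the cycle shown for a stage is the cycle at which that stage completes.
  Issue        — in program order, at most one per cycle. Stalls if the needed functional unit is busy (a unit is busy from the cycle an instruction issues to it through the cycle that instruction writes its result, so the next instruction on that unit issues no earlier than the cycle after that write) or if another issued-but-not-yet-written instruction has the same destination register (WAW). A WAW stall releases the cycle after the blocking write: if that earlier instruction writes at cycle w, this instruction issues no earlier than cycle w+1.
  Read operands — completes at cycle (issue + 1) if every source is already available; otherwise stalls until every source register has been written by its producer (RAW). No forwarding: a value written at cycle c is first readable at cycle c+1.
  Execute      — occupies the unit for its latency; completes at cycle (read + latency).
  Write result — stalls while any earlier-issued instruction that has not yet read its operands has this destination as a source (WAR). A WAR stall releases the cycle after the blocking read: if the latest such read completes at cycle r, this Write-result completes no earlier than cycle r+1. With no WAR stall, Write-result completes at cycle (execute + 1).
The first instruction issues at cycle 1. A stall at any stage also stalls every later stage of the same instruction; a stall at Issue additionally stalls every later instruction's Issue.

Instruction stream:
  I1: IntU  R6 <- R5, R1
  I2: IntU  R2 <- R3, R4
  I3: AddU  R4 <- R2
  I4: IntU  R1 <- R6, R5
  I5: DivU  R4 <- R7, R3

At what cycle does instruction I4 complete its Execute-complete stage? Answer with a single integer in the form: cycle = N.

cycle = 11

cycle 1: I1→IntU
cycle 2: I1 RO
cycle 3: I1 EX
cycle 4: I1 WR R6
cycle 5: I2→IntU
cycle 6: I2 RO, I3→AddU
cycle 7: I2 EX
cycle 8: I2 WR R2
cycle 9: I3 RO, I4→IntU
cycle 10: I4 RO
cycle 11: I3 EX, I4 EX
cycle 12: I3 WR R4, I4 WR R1
cycle 13: I5→DivU
cycle 14: I5 RO
cycle 21: I5 EX
cycle 22: I5 WR R4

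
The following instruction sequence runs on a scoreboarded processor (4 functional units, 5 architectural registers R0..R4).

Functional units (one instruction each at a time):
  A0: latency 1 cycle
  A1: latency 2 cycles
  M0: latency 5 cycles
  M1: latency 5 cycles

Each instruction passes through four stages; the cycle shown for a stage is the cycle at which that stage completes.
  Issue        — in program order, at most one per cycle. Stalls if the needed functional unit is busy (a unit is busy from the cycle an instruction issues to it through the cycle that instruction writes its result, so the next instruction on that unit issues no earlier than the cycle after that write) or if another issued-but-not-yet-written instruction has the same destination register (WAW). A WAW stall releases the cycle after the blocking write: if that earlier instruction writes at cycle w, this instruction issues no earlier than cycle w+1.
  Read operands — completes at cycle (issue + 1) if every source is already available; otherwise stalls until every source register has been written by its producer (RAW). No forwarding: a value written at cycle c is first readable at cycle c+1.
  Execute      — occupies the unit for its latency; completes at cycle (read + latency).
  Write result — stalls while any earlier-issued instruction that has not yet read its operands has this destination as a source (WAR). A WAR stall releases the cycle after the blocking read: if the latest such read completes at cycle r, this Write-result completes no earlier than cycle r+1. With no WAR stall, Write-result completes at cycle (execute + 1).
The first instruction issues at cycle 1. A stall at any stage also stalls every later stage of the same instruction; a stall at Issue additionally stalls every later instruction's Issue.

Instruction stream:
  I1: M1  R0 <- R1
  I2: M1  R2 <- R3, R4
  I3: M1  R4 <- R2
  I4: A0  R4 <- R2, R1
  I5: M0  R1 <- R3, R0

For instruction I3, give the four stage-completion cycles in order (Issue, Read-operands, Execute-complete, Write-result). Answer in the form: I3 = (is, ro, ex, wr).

t=1  I1→M1
t=2  I1 RO
t=7  I1 EX
t=8  I1 WR R0
t=9  I2→M1
t=10  I2 RO
t=15  I2 EX
t=16  I2 WR R2
t=17  I3→M1
t=18  I3 RO
t=23  I3 EX
t=24  I3 WR R4
t=25  I4→A0
t=26  I4 RO, I5→M0
t=27  I4 EX, I5 RO
t=28  I4 WR R4
t=32  I5 EX
t=33  I5 WR R1

I3 = (17, 18, 23, 24)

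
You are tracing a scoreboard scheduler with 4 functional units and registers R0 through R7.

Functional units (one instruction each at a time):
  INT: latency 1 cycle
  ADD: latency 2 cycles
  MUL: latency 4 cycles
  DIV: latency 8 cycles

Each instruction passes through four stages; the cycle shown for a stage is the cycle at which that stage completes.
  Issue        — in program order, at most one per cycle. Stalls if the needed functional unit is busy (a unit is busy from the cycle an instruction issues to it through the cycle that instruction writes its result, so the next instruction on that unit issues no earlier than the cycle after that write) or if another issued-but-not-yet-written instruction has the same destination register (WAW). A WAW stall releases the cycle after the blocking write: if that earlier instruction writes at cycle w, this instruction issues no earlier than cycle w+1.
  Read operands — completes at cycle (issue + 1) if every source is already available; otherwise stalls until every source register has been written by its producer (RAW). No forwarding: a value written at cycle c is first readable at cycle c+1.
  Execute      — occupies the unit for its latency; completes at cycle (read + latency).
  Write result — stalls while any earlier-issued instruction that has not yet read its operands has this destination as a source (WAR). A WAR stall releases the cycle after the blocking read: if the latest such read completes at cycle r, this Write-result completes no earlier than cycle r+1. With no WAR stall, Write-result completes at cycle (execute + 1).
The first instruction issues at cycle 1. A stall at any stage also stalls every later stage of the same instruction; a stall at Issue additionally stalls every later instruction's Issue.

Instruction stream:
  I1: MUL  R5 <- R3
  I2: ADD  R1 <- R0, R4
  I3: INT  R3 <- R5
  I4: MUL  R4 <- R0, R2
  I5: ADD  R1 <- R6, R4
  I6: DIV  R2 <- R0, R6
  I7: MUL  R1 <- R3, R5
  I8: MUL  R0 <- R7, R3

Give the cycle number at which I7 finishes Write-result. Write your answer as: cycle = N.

t=1  issue I1 (MUL)
t=2  I1 read-ops | issue I2 (ADD)
t=3  I2 read-ops | issue I3 (INT)
t=5  I2 finished on ADD
t=6  I1 finished on MUL | I2→R1
t=7  I1→R5
t=8  I3 read-ops | issue I4 (MUL)
t=9  I3 finished on INT | I4 read-ops | issue I5 (ADD)
t=10  I3→R3 | issue I6 (DIV)
t=11  I6 read-ops
t=13  I4 finished on MUL
t=14  I4→R4
t=15  I5 read-ops
t=17  I5 finished on ADD
t=18  I5→R1
t=19  I6 finished on DIV | issue I7 (MUL)
t=20  I6→R2 | I7 read-ops
t=24  I7 finished on MUL
t=25  I7→R1
t=26  issue I8 (MUL)
t=27  I8 read-ops
t=31  I8 finished on MUL
t=32  I8→R0

cycle = 25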